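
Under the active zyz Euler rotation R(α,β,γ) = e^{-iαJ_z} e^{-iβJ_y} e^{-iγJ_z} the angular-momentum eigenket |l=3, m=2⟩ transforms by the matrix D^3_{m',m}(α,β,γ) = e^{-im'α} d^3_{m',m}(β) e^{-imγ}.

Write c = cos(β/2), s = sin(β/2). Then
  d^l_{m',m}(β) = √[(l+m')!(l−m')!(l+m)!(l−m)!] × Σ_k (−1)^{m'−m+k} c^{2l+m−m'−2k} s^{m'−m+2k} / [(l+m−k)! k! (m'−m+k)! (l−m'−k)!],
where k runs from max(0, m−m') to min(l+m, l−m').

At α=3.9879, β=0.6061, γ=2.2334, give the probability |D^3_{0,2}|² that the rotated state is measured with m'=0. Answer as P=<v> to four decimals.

D^3_{0,2}(3.9879,0.6061,2.2334) = e^{-i·0·3.9879}·d^3_{0,2}(0.6061)·e^{-i·2·2.2334}. Compute d first:
c=cos(0.6061/2)=0.954431, s=sin(0.6061/2)=0.298433; N=√[6·6·120·1]=65.726707
Admissible k: 2..3 (factorial args all ≥0)
  k=2: (−1)^0·65.7267/(12)·0.9544^4·0.2984^2 = +0.404791
  k=3: (−1)^1·65.7267/(12)·0.9544^2·0.2984^4 = -0.039576
d^3_{0,2}(0.6061) = +0.404791 -0.039576 = +0.365215
|D^3_{0,2}|² = |d^3_{0,2}(β)|² = (+0.365215)² = 0.133382 (the z-rotation phases have unit modulus)

P=0.1334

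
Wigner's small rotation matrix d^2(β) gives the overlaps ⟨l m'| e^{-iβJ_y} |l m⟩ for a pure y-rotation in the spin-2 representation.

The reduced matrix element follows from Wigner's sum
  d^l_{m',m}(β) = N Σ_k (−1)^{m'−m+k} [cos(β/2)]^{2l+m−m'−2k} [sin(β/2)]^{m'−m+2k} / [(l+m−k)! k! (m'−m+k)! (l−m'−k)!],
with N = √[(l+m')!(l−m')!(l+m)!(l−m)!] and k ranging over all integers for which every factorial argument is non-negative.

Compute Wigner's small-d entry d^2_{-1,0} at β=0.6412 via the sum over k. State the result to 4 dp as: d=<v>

d=0.5871

d^2_{-1,0}(β=0.6412) via Wigner's sum:
c=cos(0.6412/2)=0.949047, s=sin(0.6412/2)=0.315136; N=√[1·6·2·2]=4.898979
Admissible k: 1..2 (factorial args all ≥0)
  k=1: (−1)^0·4.8990/(2)·0.9490^3·0.3151^1 = +0.659836
  k=2: (−1)^1·4.8990/(2)·0.9490^1·0.3151^3 = -0.072754
d^2_{-1,0}(0.6412) = +0.659836 -0.072754 = +0.587082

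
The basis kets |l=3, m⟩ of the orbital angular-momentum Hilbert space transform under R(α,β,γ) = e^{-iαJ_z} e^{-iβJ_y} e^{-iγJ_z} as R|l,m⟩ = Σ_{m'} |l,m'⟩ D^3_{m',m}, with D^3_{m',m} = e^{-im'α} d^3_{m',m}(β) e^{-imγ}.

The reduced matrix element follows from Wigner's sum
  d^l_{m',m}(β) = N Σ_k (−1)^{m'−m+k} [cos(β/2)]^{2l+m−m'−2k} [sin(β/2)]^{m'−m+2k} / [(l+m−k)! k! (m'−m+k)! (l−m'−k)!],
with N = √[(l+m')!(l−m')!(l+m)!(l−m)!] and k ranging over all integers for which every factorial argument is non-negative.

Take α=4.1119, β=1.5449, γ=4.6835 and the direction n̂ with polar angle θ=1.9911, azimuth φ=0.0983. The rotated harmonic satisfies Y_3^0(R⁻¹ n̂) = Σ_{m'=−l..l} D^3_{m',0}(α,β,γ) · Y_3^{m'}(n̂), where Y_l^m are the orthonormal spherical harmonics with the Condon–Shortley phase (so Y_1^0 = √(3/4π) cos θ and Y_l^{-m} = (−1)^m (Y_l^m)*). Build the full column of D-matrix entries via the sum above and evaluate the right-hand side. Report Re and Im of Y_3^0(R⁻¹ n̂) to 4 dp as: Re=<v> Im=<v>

Need the full column D^3_{m',0} for m'=−3..3 at α=4.1119, β=1.5449, γ=4.6835.
cos(β/2)=0.716203, sin(β/2)=0.697892
d^3_{-3,0}: single k=3 term ⇒ +0.558455;  D = +0.543663-0.127680i
d^3_{-2,0}: k∈[2..3] ⇒ +0.701910 -0.666478 = +0.035432;  D = -0.012807+0.033037i
d^3_{-1,0}: k∈[1..3] ⇒ +0.455575 -1.297732 +0.410741 = -0.431416;  D = +0.243770+0.355944i
d^3_{0,0}: k∈[0..3] ⇒ +0.134964 -1.153356 +1.095135 -0.115539 = -0.038797;  D = -0.038797+0.000000i
d^3_{1,0}: k∈[0..2] ⇒ -0.455575 +1.297732 -0.410741 = +0.431416;  D = -0.243770+0.355944i
d^3_{2,0}: k∈[0..1] ⇒ +0.701910 -0.666478 = +0.035432;  D = -0.012807-0.033037i
d^3_{3,0}: single k=0 term ⇒ -0.558455;  D = -0.543663-0.127680i
Y_3^{m'}(θ=1.9911,φ=0.0983) and Σ D·Y over m':
  (+0.5437-0.1277i)·(+0.3038-0.0923i)  (-0.0128+0.0330i)·(-0.3409+0.0679i)  (+0.2438+0.3559i)·(-0.0492+0.0049i)  (-0.0388+0.0000i)·(+0.3300+0.0000i)  (-0.2438+0.3559i)·(+0.0492+0.0049i)  (-0.0128-0.0330i)·(-0.3409-0.0679i)  (-0.5437-0.1277i)·(-0.3038-0.0923i)
Y_3^0(R⁻¹ n̂) = +0.270755+0.000000i

Re=0.2708 Im=0.0000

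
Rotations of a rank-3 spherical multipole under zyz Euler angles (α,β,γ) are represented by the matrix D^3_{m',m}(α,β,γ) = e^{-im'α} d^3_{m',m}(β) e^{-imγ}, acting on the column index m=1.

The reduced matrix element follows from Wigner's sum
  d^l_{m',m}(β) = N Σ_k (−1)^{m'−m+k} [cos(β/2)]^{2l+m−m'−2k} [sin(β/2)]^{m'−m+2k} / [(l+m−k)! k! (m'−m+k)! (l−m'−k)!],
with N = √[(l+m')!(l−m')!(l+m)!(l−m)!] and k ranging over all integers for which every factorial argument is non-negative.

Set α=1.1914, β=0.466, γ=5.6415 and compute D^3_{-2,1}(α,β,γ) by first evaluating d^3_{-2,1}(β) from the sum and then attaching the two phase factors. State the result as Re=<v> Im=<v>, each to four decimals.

Re=-0.0692 Im=0.0081

D^3_{-2,1}(1.1914,0.466,5.6415) = e^{-i·-2·1.1914}·d^3_{-2,1}(0.466)·e^{-i·1·5.6415}. Compute d first:
Half-angle: c=0.972978, s=0.230897. N=√(1·120·24·2)=75.894664
Admissible k: 3..4 (factorial args all ≥0)
  k=3: (−1)^0·75.8947/(12)·0.9730^3·0.2309^3 = +0.071713
  k=4: (−1)^1·75.8947/(24)·0.9730^1·0.2309^5 = -0.002019
d^3_{-2,1}(0.466) = +0.071713 -0.002019 = +0.069694
D = (-0.725667+0.688046i)·(+0.069694)·(+0.801088+0.598546i) = -0.069216+0.008143i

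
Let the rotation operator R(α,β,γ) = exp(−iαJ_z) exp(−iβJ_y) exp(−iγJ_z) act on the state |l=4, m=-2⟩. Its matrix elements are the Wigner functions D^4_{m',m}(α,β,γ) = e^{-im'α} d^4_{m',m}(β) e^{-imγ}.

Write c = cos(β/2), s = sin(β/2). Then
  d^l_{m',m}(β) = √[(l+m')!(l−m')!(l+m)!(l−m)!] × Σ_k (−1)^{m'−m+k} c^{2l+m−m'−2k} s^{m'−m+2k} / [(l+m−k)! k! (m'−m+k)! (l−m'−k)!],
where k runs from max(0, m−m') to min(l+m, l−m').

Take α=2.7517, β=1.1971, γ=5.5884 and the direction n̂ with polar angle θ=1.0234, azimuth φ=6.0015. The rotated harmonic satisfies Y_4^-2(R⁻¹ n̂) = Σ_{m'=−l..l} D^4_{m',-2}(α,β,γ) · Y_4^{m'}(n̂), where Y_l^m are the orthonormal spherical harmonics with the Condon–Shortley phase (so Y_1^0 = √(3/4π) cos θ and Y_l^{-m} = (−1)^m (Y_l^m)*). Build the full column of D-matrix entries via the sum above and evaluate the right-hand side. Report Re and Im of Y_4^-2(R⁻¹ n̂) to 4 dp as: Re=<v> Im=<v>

Re=-0.0162 Im=-0.3254

Need the full column D^4_{m',-2} for m'=−4..4 at α=2.7517, β=1.1971, γ=5.5884.
cos(β/2)=0.826153, sin(β/2)=0.563445
d^4_{-4,-2}: single k=2 term ⇒ +0.534130;  D = -0.524269-0.102161i
d^4_{-3,-2}: k∈[1..2] ⇒ +0.553785 -0.772759 = -0.218974;  D = -0.182882-0.120432i
d^4_{-2,-2}: k∈[0..2] ⇒ +0.217013 -1.211292 +0.704273 = -0.290007;  D = +0.163405+0.239588i
d^4_{-1,-2}: k∈[0..2] ⇒ -0.627933 +1.460377 -0.452851 = +0.379593;  D = +0.078635+0.371359i
d^4_{0,-2}: k∈[0..2] ⇒ +0.957611 -1.187790 +0.207182 = -0.022997;  D = -0.004145+0.022620i
d^4_{1,-2}: k∈[0..2] ⇒ -0.973584 +0.679277 -0.063191 = -0.357499;  D = +0.193255-0.300763i
d^4_{2,-2}: k∈[0..2] ⇒ +0.704273 -0.262067 +0.010158 = +0.452364;  D = +0.370835-0.259065i
d^4_{3,-2}: k∈[0..1] ⇒ -0.359439 +0.055730 = -0.303710;  D = +0.296397-0.066247i
d^4_{4,-2}: single k=0 term ⇒ +0.115561;  D = +0.113895+0.019551i
Y_4^{m'}(θ=1.0234,φ=6.0015) and Σ D·Y over m':
  (-0.5243-0.1022i)·(+0.1011+0.2124i)  (-0.1829-0.1204i)·(+0.2692+0.3034i)  (+0.1634+0.2396i)·(+0.1848+0.1167i)  (+0.0786+0.3714i)·(-0.2229-0.0645i)  (-0.0041+0.0226i)·(-0.2706+0.0000i)  (+0.1933-0.3008i)·(+0.2229-0.0645i)  (+0.3708-0.2591i)·(+0.1848-0.1167i)  (+0.2964-0.0662i)·(-0.2692+0.3034i)  (+0.1139+0.0196i)·(+0.1011-0.2124i)
Y_4^-2(R⁻¹ n̂) = -0.016248-0.325376i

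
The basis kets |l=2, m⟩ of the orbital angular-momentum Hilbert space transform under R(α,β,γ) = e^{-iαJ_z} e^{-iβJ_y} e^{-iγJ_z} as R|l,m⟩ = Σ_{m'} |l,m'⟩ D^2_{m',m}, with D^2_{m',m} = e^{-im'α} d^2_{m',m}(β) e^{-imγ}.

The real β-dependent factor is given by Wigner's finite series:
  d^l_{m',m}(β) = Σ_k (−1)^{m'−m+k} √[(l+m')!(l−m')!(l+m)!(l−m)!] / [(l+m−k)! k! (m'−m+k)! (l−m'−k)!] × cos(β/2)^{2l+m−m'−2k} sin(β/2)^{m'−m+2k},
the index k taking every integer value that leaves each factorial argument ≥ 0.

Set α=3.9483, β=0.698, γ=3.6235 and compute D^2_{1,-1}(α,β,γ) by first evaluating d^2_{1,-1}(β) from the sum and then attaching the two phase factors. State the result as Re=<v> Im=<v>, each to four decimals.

First d^2_{1,-1}(β=0.698), then the phase factors e^{-i(1)α} and e^{-i(-1)γ}:
With c≡cos(β/2)=0.939715 and s≡sin(β/2)=0.341958, N=[6·1·1·6]^{1/2}=6.000000
k∈{0,1} keeps every argument non-negative
  k=0: (−1)^2·6.0000/(2)·0.9397^2·0.3420^2 = +0.309785
  k=1: (−1)^3·6.0000/(6)·0.9397^0·0.3420^4 = -0.013674
d^2_{1,-1}(0.698) = +0.309785 -0.013674 = +0.296111
Attach z-rotation phases: D = e^{-i(1)(3.9483)}·(+0.296111)·e^{-i(-1)(3.6235)} = +0.280628-0.094495i

Re=0.2806 Im=-0.0945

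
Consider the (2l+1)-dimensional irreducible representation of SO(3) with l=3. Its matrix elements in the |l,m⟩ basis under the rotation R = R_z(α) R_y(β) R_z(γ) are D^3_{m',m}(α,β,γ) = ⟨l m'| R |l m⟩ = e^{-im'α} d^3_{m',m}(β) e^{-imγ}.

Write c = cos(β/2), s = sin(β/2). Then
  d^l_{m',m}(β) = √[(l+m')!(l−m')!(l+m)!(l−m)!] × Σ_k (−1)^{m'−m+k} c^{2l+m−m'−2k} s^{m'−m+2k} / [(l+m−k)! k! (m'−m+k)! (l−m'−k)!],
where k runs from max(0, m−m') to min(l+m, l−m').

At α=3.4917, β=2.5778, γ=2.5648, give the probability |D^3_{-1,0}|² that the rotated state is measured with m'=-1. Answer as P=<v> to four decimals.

First d^3_{-1,0}(β=2.5778), then the phase factors e^{-i(-1)α} and e^{-i(0)γ}:
With c≡cos(β/2)=0.278178 and s≡sin(β/2)=0.960530, N=[2·24·6·6]^{1/2}=41.569219
k: max(0,(0)−(-1))=1 … min(3+(0),3−(-1))=3
  k=1: (−1)^0·41.5692/(12)·0.2782^5·0.9605^1 = +0.005543
  k=2: (−1)^1·41.5692/(4)·0.2782^3·0.9605^3 = -0.198249
  k=3: (−1)^2·41.5692/(12)·0.2782^1·0.9605^5 = +0.787892
d^3_{-1,0}(2.5778) = +0.005543 -0.198249 +0.787892 = +0.595186
|D^3_{-1,0}|² = |d^3_{-1,0}(β)|² = (+0.595186)² = 0.354246 (the z-rotation phases have unit modulus)

P=0.3542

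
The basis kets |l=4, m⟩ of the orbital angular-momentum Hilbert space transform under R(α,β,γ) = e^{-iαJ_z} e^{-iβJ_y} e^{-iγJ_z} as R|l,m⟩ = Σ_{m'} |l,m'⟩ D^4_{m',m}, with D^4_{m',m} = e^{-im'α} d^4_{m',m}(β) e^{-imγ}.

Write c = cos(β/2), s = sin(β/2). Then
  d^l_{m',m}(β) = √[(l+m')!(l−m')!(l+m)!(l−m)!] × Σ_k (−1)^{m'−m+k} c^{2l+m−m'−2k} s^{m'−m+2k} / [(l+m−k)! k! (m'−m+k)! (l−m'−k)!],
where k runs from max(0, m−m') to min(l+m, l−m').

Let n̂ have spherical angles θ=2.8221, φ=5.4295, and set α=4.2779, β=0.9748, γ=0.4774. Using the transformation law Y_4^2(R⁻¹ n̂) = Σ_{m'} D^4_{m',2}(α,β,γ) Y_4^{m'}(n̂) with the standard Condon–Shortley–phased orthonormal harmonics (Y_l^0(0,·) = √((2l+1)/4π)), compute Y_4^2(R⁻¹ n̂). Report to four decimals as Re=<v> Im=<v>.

Need the full column D^4_{m',2} for m'=−4..4 at α=4.2779, β=0.9748, γ=0.4774.
cos(β/2)=0.883554, sin(β/2)=0.468330
d^4_{-4,2}: single k=6 term ⇒ +0.043587;  D = -0.039270-0.018913i
d^4_{-3,2}: k∈[5..6] ⇒ +0.174439 -0.016337 = +0.158103;  D = +0.122190-0.100330i
d^4_{-2,2}: k∈[4..6] ⇒ +0.439776 -0.098846 +0.002314 = +0.343244;  D = +0.085911+0.332319i
d^4_{-1,2}: k∈[3..5] ⇒ +0.782232 -0.329660 +0.018524 = +0.471097;  D = -0.463358-0.085039i
d^4_{0,2}: k∈[2..4] ⇒ +0.989972 -0.741703 +0.078145 = +0.326413;  D = +0.188592-0.266418i
d^4_{1,2}: k∈[1..3] ⇒ +0.835254 -1.173349 +0.219773 = -0.118322;  D = -0.058824-0.102664i
d^4_{2,2}: k∈[0..2] ⇒ +0.371418 -1.252226 +0.439776 = -0.441032;  D = +0.439409-0.037804i
d^4_{3,2}: k∈[0..1] ⇒ -0.736625 +0.620878 = -0.115747;  D = -0.039544+0.108782i
d^4_{4,2}: single k=0 term ⇒ +0.552180;  D = +0.391325+0.389574i
Y_4^{m'}(θ=2.8221,φ=5.4295) and Σ D·Y over m':
  (-0.0393-0.0189i)·(-0.0041-0.0012i)  (+0.1222-0.1003i)·(+0.0308-0.0202i)  (+0.0859+0.3323i)·(-0.0239+0.1736i)  (-0.4634-0.0850i)·(-0.3068-0.3519i)  (+0.1886-0.2664i)·(+0.4649+0.0000i)  (-0.0588-0.1027i)·(+0.3068-0.3519i)  (+0.4394-0.0378i)·(-0.0239-0.1736i)  (-0.0395+0.1088i)·(-0.0308-0.0202i)  (+0.3913+0.3896i)·(-0.0041+0.0012i)
Y_4^2(R⁻¹ n̂) = +0.072185-0.023048i

Re=0.0722 Im=-0.0230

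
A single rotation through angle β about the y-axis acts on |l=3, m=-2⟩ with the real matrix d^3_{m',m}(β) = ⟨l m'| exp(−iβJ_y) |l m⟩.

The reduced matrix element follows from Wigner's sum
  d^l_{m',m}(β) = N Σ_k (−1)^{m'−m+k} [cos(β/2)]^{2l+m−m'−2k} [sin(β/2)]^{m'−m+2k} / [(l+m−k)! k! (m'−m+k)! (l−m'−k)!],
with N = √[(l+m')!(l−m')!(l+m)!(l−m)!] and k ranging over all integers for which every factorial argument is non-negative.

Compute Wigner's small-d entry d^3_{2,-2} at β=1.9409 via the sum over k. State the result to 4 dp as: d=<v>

d=0.4241

d^3_{2,-2}(β=1.9409) via Wigner's sum:
c=cos(1.9409/2)=0.564928, s=sin(1.9409/2)=0.825140; N=√[120·1·1·120]=120.000000
The bounds max(0,m−m')=0 and min(l+m,l−m')=1 give 2 terms
  k=0: (−1)^4·120.0000/(24)·0.5649^2·0.8251^4 = +0.739720
  k=1: (−1)^5·120.0000/(120)·0.5649^0·0.8251^6 = -0.315621
d^3_{2,-2}(1.9409) = +0.739720 -0.315621 = +0.424099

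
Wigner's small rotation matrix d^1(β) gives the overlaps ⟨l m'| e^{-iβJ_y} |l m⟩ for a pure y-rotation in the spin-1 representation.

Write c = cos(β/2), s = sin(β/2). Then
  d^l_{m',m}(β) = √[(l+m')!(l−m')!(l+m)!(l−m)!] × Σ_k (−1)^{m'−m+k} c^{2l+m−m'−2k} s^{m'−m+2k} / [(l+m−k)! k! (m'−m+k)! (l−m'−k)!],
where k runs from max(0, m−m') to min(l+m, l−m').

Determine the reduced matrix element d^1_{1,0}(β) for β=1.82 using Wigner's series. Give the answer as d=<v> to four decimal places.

d^1_{1,0}(β=1.82) via Wigner's sum:
Half-angle: c=0.613746, s=0.789504. N=√(2·1·1·1)=1.414214
Admissible k: 0..0 (factorial args all ≥0)
  k=0: (−1)^1·1.4142/(1)·0.6137^1·0.7895^1 = -0.685264
d^1_{1,0}(1.82) = -0.685264

d=-0.6853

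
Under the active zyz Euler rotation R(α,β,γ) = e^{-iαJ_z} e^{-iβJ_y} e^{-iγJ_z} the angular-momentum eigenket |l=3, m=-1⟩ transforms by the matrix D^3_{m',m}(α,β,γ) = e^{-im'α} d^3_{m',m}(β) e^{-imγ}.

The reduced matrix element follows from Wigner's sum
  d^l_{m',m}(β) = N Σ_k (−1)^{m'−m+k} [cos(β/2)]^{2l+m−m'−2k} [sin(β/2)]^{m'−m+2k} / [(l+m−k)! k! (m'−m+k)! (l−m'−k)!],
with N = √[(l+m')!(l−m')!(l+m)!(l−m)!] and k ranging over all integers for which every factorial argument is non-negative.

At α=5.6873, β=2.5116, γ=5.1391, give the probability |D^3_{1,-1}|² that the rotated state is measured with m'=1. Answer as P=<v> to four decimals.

Split into d^3_{1,-1}(β=2.5116) × two z-phases.
c=cos(2.5116/2)=0.309813, s=sin(2.5116/2)=0.950798; N=√[24·2·2·24]=48.000000
k∈{0,1,2} keeps every argument non-negative
  k=0: (−1)^2·48.0000/(8)·0.3098^4·0.9508^2 = +0.049972
  k=1: (−1)^3·48.0000/(6)·0.3098^2·0.9508^4 = -0.627540
  k=2: (−1)^4·48.0000/(48)·0.3098^0·0.9508^6 = +0.738802
d^3_{1,-1}(2.5116) = +0.049972 -0.627540 +0.738802 = +0.161234
|D^3_{1,-1}|² = |d^3_{1,-1}(β)|² = (+0.161234)² = 0.025996 (the z-rotation phases have unit modulus)

P=0.0260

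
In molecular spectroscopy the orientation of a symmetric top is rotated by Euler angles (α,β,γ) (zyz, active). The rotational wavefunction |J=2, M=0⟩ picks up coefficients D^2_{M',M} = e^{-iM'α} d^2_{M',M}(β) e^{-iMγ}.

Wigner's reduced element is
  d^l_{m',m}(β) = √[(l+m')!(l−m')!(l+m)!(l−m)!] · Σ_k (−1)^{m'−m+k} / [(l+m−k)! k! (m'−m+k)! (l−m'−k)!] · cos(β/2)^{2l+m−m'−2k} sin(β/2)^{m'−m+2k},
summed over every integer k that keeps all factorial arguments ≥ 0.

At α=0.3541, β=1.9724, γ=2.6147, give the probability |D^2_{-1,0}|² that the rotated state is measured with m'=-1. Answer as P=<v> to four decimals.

P=0.1942

D^2_{-1,0}(0.3541,1.9724,2.6147) = e^{-i·-1·0.3541}·d^2_{-1,0}(1.9724)·e^{-i·0·2.6147}. Compute d first:
c=cos(1.9724/2)=0.551863, s=sin(1.9724/2)=0.833935; N=√[1·6·2·2]=4.898979
k∈{1,2} keeps every argument non-negative
  k=1: (−1)^0·4.8990/(2)·0.5519^3·0.8339^1 = +0.343322
  k=2: (−1)^1·4.8990/(2)·0.5519^1·0.8339^3 = -0.783977
d^2_{-1,0}(1.9724) = +0.343322 -0.783977 = -0.440655
|D^2_{-1,0}|² = |d^2_{-1,0}(β)|² = (-0.440655)² = 0.194177 (the z-rotation phases have unit modulus)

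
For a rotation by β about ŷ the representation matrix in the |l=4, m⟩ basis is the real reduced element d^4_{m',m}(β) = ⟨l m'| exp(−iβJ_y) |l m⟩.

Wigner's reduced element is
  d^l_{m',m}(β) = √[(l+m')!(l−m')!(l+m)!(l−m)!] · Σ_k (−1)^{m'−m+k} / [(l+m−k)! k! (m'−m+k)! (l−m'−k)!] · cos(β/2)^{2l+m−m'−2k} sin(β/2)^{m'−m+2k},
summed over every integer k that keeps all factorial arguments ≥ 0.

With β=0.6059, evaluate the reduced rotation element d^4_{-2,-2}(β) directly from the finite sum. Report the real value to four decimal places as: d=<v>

d^4_{-2,-2}(β=0.6059) via Wigner's sum:
With c≡cos(β/2)=0.954461 and s≡sin(β/2)=0.298337, N=[2·720·2·720]^{1/2}=1440.000000
k: max(0,(-2)−(-2))=0 … min(4+(-2),4−(-2))=2
  k=0: (−1)^0·1440.0000/(1440)·0.9545^8·0.2983^0 = +0.688754
  k=1: (−1)^1·1440.0000/(120)·0.9545^6·0.2983^2 = -0.807502
  k=2: (−1)^2·1440.0000/(96)·0.9545^4·0.2983^4 = +0.098617
d^4_{-2,-2}(0.6059) = +0.688754 -0.807502 +0.098617 = -0.020132

d=-0.0201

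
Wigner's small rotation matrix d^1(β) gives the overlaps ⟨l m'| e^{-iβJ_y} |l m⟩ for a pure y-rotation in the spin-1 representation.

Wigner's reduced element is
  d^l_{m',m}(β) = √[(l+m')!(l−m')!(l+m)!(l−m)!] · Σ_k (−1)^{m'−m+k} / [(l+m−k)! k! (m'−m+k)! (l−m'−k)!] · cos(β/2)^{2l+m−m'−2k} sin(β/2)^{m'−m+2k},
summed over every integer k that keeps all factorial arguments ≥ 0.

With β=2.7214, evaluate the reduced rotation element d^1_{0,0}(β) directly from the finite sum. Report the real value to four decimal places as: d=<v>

d=-0.9130

d^1_{0,0}(β=2.7214) via Wigner's sum:
Half-angle: c=0.208554, s=0.978011. N=√(1·1·1·1)=1.000000
k∈{0,1} keeps every argument non-negative
  k=0: (−1)^0·1.0000/(1)·0.2086^2·0.9780^0 = +0.043495
  k=1: (−1)^1·1.0000/(1)·0.2086^0·0.9780^2 = -0.956505
d^1_{0,0}(2.7214) = +0.043495 -0.956505 = -0.913010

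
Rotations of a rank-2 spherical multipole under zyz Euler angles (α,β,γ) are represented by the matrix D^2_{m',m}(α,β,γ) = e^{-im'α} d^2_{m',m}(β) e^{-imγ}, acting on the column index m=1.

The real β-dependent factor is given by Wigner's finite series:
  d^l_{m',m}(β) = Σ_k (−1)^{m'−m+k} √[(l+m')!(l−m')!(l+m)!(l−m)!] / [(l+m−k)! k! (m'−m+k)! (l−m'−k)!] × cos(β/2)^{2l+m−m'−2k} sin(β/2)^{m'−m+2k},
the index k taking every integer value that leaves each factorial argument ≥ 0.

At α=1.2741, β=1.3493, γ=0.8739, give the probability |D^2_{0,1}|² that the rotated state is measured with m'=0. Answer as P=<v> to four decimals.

Split into d^2_{0,1}(β=1.3493) × two z-phases.
With c≡cos(β/2)=0.780926 and s≡sin(β/2)=0.624624, N=[2·2·6·1]^{1/2}=4.898979
The bounds max(0,m−m')=1 and min(l+m,l−m')=2 give 2 terms
  k=1: (−1)^0·4.8990/(2)·0.7809^3·0.6246^1 = +0.728657
  k=2: (−1)^1·4.8990/(2)·0.7809^1·0.6246^3 = -0.466167
d^2_{0,1}(1.3493) = +0.728657 -0.466167 = +0.262490
|D^2_{0,1}|² = |d^2_{0,1}(β)|² = (+0.262490)² = 0.068901 (the z-rotation phases have unit modulus)

P=0.0689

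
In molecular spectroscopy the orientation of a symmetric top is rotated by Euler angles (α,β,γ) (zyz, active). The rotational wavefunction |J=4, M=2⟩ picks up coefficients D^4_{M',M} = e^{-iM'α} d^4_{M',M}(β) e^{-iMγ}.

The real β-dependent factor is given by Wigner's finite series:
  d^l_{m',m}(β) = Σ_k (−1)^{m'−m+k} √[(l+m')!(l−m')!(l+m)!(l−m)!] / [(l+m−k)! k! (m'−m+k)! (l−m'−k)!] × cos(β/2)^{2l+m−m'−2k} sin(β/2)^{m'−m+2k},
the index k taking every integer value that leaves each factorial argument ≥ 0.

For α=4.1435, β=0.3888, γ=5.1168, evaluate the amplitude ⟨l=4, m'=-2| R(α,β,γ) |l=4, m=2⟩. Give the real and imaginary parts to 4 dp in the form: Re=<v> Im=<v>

Split into d^4_{-2,2}(β=0.3888) × two z-phases.
c=cos(0.3888/2)=0.981164, s=sin(0.3888/2)=0.193178; N=√[2·720·720·2]=1440.000000
The bounds max(0,m−m')=4 and min(l+m,l−m')=6 give 3 terms
  k=4: (−1)^0·1440.0000/(96)·0.9812^4·0.1932^4 = +0.019359
  k=5: (−1)^1·1440.0000/(120)·0.9812^2·0.1932^6 = -0.000600
  k=6: (−1)^2·1440.0000/(1440)·0.9812^0·0.1932^8 = +0.000002
d^4_{-2,2}(0.3888) = +0.019359 -0.000600 +0.000002 = +0.018761
Phases: e^{-i·(-2)·4.1435}=-0.419612+0.907703i, e^{-i·(2)·5.1168}=-0.690351+0.723474i ⇒ D=-0.006886-0.017451i

Re=-0.0069 Im=-0.0175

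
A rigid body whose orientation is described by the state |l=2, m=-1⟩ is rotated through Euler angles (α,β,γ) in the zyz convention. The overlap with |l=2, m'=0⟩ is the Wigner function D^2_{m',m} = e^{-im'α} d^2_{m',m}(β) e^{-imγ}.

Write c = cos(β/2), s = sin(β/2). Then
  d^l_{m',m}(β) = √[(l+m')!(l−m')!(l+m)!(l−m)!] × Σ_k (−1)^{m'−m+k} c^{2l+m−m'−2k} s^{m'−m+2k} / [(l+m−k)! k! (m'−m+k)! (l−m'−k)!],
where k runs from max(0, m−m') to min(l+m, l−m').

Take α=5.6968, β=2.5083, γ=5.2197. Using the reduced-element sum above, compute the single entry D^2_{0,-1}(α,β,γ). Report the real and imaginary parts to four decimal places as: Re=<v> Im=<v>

Re=0.2838 Im=-0.5107

First d^2_{0,-1}(β=2.5083), then the phase factors e^{-i(0)α} and e^{-i(-1)γ}:
With c≡cos(β/2)=0.311381 and s≡sin(β/2)=0.950285, N=[2·2·1·6]^{1/2}=4.898979
k: max(0,(-1)−(0))=0 … min(2+(-1),2−(0))=1
  k=0: (−1)^1·4.8990/(2)·0.3114^3·0.9503^1 = -0.070276
  k=1: (−1)^2·4.8990/(2)·0.3114^1·0.9503^3 = +0.654531
d^2_{0,-1}(2.5083) = -0.070276 +0.654531 = +0.584254
Attach z-rotation phases: D = e^{-i(0)(5.6968)}·(+0.584254)·e^{-i(-1)(5.2197)} = +0.283848-0.510670i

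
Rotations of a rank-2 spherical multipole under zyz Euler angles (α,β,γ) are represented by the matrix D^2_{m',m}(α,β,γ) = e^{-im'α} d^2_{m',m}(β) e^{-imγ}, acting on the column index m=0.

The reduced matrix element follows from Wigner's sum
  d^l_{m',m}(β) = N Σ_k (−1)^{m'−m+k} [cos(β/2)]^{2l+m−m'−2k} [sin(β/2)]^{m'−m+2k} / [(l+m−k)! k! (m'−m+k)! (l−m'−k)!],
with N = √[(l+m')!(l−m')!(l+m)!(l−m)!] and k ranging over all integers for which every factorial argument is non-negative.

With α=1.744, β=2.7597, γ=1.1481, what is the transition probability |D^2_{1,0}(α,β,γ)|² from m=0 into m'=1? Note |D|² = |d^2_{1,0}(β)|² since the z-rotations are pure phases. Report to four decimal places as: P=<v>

P=0.1794

Split into d^2_{1,0}(β=2.7597) × two z-phases.
Half-angle: c=0.189788, s=0.981825. N=√(6·1·2·2)=4.898979
k: max(0,(0)−(1))=0 … min(2+(0),2−(1))=1
  k=0: (−1)^1·4.8990/(2)·0.1898^3·0.9818^1 = -0.016441
  k=1: (−1)^2·4.8990/(2)·0.1898^1·0.9818^3 = +0.439994
d^2_{1,0}(2.7597) = -0.016441 +0.439994 = +0.423554
|D^2_{1,0}|² = |d^2_{1,0}(β)|² = (+0.423554)² = 0.179398 (the z-rotation phases have unit modulus)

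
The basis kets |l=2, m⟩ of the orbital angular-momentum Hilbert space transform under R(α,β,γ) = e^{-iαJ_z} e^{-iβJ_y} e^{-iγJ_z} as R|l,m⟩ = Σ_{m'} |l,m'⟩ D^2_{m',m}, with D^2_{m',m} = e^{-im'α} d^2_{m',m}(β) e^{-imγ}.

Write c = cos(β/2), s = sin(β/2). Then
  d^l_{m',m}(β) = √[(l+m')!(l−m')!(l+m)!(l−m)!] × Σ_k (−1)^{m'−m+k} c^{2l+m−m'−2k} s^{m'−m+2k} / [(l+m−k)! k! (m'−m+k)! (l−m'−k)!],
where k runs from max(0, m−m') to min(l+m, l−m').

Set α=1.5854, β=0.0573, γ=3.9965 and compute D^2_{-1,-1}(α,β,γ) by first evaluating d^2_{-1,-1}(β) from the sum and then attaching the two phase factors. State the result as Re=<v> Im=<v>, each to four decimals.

Re=0.7609 Im=-0.6426

Split into d^2_{-1,-1}(β=0.0573) × two z-phases.
With c≡cos(β/2)=0.999590 and s≡sin(β/2)=0.028646, N=[1·6·1·6]^{1/2}=6.000000
k: max(0,(-1)−(-1))=0 … min(2+(-1),2−(-1))=1
  k=0: (−1)^0·6.0000/(6)·0.9996^4·0.0286^0 = +0.998359
  k=1: (−1)^1·6.0000/(2)·0.9996^2·0.0286^2 = -0.002460
d^2_{-1,-1}(0.0573) = +0.998359 -0.002460 = +0.995900
Attach z-rotation phases: D = e^{-i(-1)(1.5854)}·(+0.995900)·e^{-i(-1)(3.9965)} = +0.760881-0.642555i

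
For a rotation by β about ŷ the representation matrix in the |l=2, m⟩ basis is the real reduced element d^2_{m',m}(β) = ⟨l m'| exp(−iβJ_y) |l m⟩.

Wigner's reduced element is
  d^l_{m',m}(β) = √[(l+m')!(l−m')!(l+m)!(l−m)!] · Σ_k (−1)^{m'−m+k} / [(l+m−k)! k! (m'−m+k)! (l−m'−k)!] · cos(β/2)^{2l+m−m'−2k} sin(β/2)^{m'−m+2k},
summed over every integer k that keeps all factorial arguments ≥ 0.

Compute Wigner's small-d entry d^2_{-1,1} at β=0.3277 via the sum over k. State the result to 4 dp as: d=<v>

d^2_{-1,1}(β=0.3277) via Wigner's sum:
c=cos(0.3277/2)=0.986607, s=sin(0.3277/2)=0.163118; N=√[1·6·6·1]=6.000000
k: max(0,(1)−(-1))=2 … min(2+(1),2−(-1))=3
  k=2: (−1)^0·6.0000/(2)·0.9866^2·0.1631^2 = +0.077698
  k=3: (−1)^1·6.0000/(6)·0.9866^0·0.1631^4 = -0.000708
d^2_{-1,1}(0.3277) = +0.077698 -0.000708 = +0.076990

d=0.0770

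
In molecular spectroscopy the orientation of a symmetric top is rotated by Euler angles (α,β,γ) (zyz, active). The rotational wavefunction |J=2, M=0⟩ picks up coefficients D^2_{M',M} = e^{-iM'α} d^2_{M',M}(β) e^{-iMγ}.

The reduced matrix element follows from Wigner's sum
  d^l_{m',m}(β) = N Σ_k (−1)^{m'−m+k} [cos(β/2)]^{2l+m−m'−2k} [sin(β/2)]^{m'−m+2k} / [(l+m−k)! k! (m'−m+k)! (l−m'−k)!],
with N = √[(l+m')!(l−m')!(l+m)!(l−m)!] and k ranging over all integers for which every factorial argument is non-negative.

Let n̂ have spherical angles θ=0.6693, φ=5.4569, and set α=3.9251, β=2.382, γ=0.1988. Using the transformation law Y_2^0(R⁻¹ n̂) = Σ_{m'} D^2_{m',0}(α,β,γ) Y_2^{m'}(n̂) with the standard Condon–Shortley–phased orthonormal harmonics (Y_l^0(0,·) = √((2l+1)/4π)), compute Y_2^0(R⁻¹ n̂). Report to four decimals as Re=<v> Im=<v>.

Re=-0.0271 Im=0.0000

Need the full column D^2_{m',0} for m'=−2..2 at α=3.9251, β=2.382, γ=0.1988.
cos(β/2)=0.370731, sin(β/2)=0.928740
d^2_{-2,0}: single k=2 term ⇒ +0.290391;  D = +0.001098+0.290389i
d^2_{-1,0}: k∈[1..2] ⇒ +0.115917 -0.727474 = -0.611557;  D = +0.433253+0.431618i
d^2_{0,0}: k∈[0..2] ⇒ +0.018890 -0.474206 +0.744007 = +0.288691;  D = +0.288691+0.000000i
d^2_{1,0}: k∈[0..1] ⇒ -0.115917 +0.727474 = +0.611557;  D = -0.433253+0.431618i
d^2_{2,0}: single k=0 term ⇒ +0.290391;  D = +0.001098-0.290389i
Y_2^{m'}(θ=0.6693,φ=5.4569) and Σ D·Y over m':
  (+0.0011+0.2904i)·(-0.0121+0.1482i)  (+0.4333+0.4316i)·(+0.2547+0.2764i)  (+0.2887+0.0000i)·(+0.2666+0.0000i)  (-0.4333+0.4316i)·(-0.2547+0.2764i)  (+0.0011-0.2904i)·(-0.0121-0.1482i)
Y_2^0(R⁻¹ n̂) = -0.027067-0.000000i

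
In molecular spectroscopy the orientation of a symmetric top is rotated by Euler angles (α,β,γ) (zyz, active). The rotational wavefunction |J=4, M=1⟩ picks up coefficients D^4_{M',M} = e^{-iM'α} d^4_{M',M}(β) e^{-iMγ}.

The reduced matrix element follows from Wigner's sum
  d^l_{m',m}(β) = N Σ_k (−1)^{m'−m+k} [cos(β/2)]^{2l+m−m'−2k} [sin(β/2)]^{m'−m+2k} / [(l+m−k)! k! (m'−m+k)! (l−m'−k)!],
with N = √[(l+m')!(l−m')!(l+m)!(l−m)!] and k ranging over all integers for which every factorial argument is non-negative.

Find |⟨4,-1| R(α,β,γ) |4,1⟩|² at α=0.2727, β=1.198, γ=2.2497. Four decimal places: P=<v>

P=0.0069

Split into d^4_{-1,1}(β=1.198) × two z-phases.
With c≡cos(β/2)=0.825900 and s≡sin(β/2)=0.563817, N=[6·120·120·6]^{1/2}=720.000000
Admissible k: 2..5 (factorial args all ≥0)
  k=2: (−1)^0·720.0000/(72)·0.8259^6·0.5638^2 = +1.008882
  k=3: (−1)^1·720.0000/(24)·0.8259^4·0.5638^4 = -1.410532
  k=4: (−1)^2·720.0000/(48)·0.8259^2·0.5638^6 = +0.328681
  k=5: (−1)^3·720.0000/(720)·0.8259^0·0.5638^8 = -0.010212
d^4_{-1,1}(1.198) = +1.008882 -1.410532 +0.328681 -0.010212 = -0.083181
|D^4_{-1,1}|² = |d^4_{-1,1}(β)|² = (-0.083181)² = 0.006919 (the z-rotation phases have unit modulus)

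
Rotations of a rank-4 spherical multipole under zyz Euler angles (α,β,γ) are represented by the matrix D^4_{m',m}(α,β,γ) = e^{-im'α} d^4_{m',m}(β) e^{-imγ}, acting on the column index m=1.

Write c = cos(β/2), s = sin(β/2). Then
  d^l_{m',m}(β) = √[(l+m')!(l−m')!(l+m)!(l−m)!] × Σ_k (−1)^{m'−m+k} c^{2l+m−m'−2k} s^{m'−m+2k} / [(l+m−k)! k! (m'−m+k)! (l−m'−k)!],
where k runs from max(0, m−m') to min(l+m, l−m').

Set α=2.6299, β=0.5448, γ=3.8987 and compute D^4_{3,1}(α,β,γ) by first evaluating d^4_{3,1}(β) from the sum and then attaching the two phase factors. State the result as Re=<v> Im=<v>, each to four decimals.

Re=0.2842 Im=0.2800

Split into d^4_{3,1}(β=0.5448) × two z-phases.
With c≡cos(β/2)=0.963128 and s≡sin(β/2)=0.269044, N=[5040·1·120·6]^{1/2}=1904.940944
The bounds max(0,m−m')=0 and min(l+m,l−m')=1 give 2 terms
  k=0: (−1)^2·1904.9409/(240)·0.9631^6·0.2690^2 = +0.458585
  k=1: (−1)^3·1904.9409/(144)·0.9631^4·0.2690^4 = -0.059641
d^4_{3,1}(0.5448) = +0.458585 -0.059641 = +0.398944
D = (-0.035711-0.999362i)·(+0.398944)·(-0.726826+0.686822i) = +0.284183+0.279993i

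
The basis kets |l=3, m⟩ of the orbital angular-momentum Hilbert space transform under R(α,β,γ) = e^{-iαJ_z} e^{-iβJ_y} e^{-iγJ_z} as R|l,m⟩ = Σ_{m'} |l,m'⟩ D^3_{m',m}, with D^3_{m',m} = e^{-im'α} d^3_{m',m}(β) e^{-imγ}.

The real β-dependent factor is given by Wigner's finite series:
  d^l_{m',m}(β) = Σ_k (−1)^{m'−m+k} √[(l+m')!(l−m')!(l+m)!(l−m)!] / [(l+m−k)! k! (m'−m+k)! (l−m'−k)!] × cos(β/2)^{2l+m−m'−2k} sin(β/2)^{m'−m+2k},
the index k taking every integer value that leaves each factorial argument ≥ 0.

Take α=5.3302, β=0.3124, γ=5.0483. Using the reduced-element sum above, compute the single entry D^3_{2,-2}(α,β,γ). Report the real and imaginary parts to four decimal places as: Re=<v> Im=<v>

Re=0.0024 Im=-0.0015

D^3_{2,-2}(5.3302,0.3124,5.0483) = e^{-i·2·5.3302}·d^3_{2,-2}(0.3124)·e^{-i·-2·5.0483}. Compute d first:
With c≡cos(β/2)=0.987826 and s≡sin(β/2)=0.155566, N=[120·1·1·120]^{1/2}=120.000000
The bounds max(0,m−m')=0 and min(l+m,l−m')=1 give 2 terms
  k=0: (−1)^4·120.0000/(24)·0.9878^2·0.1556^4 = +0.002857
  k=1: (−1)^5·120.0000/(120)·0.9878^0·0.1556^6 = -0.000014
d^3_{2,-2}(0.3124) = +0.002857 -0.000014 = +0.002843
Attach z-rotation phases: D = e^{-i(2)(5.3302)}·(+0.002843)·e^{-i(-2)(5.0483)} = +0.002403-0.001519i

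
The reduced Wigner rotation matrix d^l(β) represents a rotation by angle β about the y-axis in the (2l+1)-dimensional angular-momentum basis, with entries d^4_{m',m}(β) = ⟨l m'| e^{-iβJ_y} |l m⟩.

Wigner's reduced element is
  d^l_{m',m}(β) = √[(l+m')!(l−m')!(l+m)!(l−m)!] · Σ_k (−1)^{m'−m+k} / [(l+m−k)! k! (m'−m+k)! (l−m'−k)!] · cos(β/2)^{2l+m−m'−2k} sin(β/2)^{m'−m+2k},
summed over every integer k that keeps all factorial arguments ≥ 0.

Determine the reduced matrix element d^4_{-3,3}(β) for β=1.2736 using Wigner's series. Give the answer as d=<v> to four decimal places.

d^4_{-3,3}(β=1.2736) via Wigner's sum:
Half-angle: c=0.804003, s=0.594626. N=√(1·5040·5040·1)=5040.000000
k∈{6,7} keeps every argument non-negative
  k=6: (−1)^0·5040.0000/(720)·0.8040^2·0.5946^6 = +0.200021
  k=7: (−1)^1·5040.0000/(5040)·0.8040^0·0.5946^8 = -0.015630
d^4_{-3,3}(1.2736) = +0.200021 -0.015630 = +0.184391

d=0.1844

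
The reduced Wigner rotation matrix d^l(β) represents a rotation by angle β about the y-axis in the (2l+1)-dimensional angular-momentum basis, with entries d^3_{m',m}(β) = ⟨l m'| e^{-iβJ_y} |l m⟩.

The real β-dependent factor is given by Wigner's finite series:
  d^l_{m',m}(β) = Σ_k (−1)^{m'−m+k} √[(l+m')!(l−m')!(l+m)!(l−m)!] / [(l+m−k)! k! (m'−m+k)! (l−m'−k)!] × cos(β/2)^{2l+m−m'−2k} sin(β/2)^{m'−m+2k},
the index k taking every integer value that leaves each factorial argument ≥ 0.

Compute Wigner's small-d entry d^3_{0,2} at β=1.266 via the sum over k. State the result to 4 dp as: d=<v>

d^3_{0,2}(β=1.266) via Wigner's sum:
With c≡cos(β/2)=0.806256 and s≡sin(β/2)=0.591566, N=[6·6·120·1]^{1/2}=65.726707
The bounds max(0,m−m')=2 and min(l+m,l−m')=3 give 2 terms
  k=2: (−1)^0·65.7267/(12)·0.8063^4·0.5916^2 = +0.809954
  k=3: (−1)^1·65.7267/(12)·0.8063^2·0.5916^4 = -0.436034
d^3_{0,2}(1.266) = +0.809954 -0.436034 = +0.373919

d=0.3739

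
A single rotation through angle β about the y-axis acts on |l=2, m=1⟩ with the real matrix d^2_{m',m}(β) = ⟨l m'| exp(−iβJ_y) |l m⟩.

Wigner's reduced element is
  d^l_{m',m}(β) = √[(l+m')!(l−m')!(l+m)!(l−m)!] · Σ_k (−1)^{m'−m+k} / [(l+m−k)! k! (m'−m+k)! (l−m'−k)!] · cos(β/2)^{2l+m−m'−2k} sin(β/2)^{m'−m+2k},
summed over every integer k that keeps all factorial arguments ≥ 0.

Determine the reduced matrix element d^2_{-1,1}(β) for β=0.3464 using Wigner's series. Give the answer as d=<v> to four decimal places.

d^2_{-1,1}(β=0.3464) via Wigner's sum:
c=cos(0.3464/2)=0.985038, s=sin(0.3464/2)=0.172335; N=√[1·6·6·1]=6.000000
k: max(0,(1)−(-1))=2 … min(2+(1),2−(-1))=3
  k=2: (−1)^0·6.0000/(2)·0.9850^2·0.1723^2 = +0.086452
  k=3: (−1)^1·6.0000/(6)·0.9850^0·0.1723^4 = -0.000882
d^2_{-1,1}(0.3464) = +0.086452 -0.000882 = +0.085570

d=0.0856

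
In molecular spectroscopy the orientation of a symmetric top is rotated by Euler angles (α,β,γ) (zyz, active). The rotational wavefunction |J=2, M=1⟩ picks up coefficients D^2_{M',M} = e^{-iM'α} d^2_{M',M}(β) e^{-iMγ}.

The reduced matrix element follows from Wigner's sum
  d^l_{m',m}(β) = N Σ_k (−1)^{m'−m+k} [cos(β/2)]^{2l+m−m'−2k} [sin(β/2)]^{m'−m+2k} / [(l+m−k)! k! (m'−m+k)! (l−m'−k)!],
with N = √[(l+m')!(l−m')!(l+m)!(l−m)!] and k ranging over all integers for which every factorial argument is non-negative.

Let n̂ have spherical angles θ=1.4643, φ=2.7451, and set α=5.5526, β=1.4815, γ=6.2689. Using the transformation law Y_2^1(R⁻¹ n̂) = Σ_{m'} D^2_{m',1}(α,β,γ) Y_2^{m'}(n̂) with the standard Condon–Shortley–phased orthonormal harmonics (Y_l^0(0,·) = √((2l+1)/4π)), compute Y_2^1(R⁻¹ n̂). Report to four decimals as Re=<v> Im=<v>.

Re=-0.1323 Im=-0.2352

Need the full column D^2_{m',1} for m'=−2..2 at α=5.5526, β=1.4815, γ=6.2689.
cos(β/2)=0.737963, sin(β/2)=0.674842
d^2_{-2,1}: single k=3 term ⇒ +0.453597;  D = +0.056062-0.450119i
d^2_{-1,1}: k∈[2..3] ⇒ +0.744036 -0.207399 = +0.536636;  D = +0.404753-0.352355i
d^2_{0,1}: k∈[1..2] ⇒ +0.664325 -0.555540 = +0.108785;  D = +0.108774+0.001554i
d^2_{1,1}: k∈[0..1] ⇒ +0.296577 -0.744036 = -0.447458;  D = -0.328961-0.303322i
d^2_{2,1}: single k=0 term ⇒ -0.542419;  D = -0.051636-0.539956i
Y_2^{m'}(θ=1.4643,φ=2.7451) and Σ D·Y over m':
  (+0.0561-0.4501i)·(+0.2680+0.2721i)  (+0.4048-0.3524i)·(-0.0753-0.0315i)  (+0.1088+0.0016i)·(-0.3047+0.0000i)  (-0.3290-0.3033i)·(+0.0753-0.0315i)  (-0.0516-0.5400i)·(+0.2680-0.2721i)
Y_2^1(R⁻¹ n̂) = -0.132339-0.235201i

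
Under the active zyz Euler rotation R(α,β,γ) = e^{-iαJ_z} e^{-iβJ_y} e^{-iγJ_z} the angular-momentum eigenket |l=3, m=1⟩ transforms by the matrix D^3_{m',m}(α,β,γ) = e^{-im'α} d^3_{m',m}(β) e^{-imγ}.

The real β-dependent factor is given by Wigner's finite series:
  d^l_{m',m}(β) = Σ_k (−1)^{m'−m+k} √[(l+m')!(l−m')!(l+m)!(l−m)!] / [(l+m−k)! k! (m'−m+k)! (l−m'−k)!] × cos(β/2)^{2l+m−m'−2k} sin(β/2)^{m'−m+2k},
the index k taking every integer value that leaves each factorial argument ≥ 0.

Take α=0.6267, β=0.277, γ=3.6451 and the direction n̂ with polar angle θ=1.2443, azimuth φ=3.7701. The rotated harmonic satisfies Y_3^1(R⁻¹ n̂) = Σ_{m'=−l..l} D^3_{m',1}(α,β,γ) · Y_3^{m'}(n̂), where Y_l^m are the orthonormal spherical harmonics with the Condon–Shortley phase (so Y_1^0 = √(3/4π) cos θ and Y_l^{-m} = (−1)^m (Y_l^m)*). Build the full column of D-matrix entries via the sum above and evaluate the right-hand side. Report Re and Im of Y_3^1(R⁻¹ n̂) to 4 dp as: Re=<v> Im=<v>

Re=0.2795 Im=-0.1534

Need the full column D^3_{m',1} for m'=−3..3 at α=0.6267, β=0.277, γ=3.6451.
cos(β/2)=0.990424, sin(β/2)=0.138058
d^3_{-3,1}: single k=4 term ⇒ +0.001380;  D = -0.000266-0.001354i
d^3_{-2,1}: k∈[3..4] ⇒ +0.016169 -0.000157 = +0.016012;  D = -0.011717-0.010913i
d^3_{-1,1}: k∈[2..4] ⇒ +0.110042 -0.002851 +0.000007 = +0.107198;  D = -0.106385-0.013173i
d^3_{0,1}: k∈[1..3] ⇒ +0.455782 -0.026568 +0.000172 = +0.429386;  D = -0.376098+0.207179i
d^3_{1,1}: k∈[0..2] ⇒ +0.943903 -0.146722 +0.002138 = +0.799319;  D = -0.340887+0.722985i
d^3_{2,1}: k∈[0..1] ⇒ -0.416070 +0.016169 = -0.399902;  D = -0.073997-0.392996i
d^3_{3,1}: single k=0 term ⇒ +0.071032;  D = +0.051585+0.048831i
Y_3^{m'}(θ=1.2443,φ=3.7701) and Σ D·Y over m':
  (-0.0003-0.0014i)·(+0.1097+0.3371i)  (-0.0117-0.0109i)·(+0.0908-0.2797i)  (-0.1064-0.0132i)·(+0.1203-0.0874i)  (-0.3761+0.2072i)·(-0.2975+0.0000i)  (-0.3409+0.7230i)·(-0.1203-0.0874i)  (-0.0740-0.3930i)·(+0.0908+0.2797i)  (+0.0516+0.0488i)·(-0.1097+0.3371i)
Y_3^1(R⁻¹ n̂) = +0.279528-0.153359i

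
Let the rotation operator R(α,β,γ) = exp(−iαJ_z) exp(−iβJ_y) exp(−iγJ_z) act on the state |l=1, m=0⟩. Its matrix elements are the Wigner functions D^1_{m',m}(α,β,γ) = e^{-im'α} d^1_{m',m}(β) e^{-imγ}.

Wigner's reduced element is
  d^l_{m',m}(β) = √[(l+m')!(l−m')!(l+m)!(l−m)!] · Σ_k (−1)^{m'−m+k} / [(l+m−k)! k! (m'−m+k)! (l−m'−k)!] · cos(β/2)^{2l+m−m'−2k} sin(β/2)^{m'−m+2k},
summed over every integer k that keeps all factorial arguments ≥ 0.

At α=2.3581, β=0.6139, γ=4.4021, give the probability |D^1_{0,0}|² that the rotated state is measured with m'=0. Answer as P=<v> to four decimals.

First d^1_{0,0}(β=0.6139), then the phase factors e^{-i(0)α} and e^{-i(0)γ}:
Half-angle: c=0.953260, s=0.302153. N=√(1·1·1·1)=1.000000
Admissible k: 0..1 (factorial args all ≥0)
  k=0: (−1)^0·1.0000/(1)·0.9533^2·0.3022^0 = +0.908704
  k=1: (−1)^1·1.0000/(1)·0.9533^0·0.3022^2 = -0.091296
d^1_{0,0}(0.6139) = +0.908704 -0.091296 = +0.817408
|D^1_{0,0}|² = |d^1_{0,0}(β)|² = (+0.817408)² = 0.668155 (the z-rotation phases have unit modulus)

P=0.6682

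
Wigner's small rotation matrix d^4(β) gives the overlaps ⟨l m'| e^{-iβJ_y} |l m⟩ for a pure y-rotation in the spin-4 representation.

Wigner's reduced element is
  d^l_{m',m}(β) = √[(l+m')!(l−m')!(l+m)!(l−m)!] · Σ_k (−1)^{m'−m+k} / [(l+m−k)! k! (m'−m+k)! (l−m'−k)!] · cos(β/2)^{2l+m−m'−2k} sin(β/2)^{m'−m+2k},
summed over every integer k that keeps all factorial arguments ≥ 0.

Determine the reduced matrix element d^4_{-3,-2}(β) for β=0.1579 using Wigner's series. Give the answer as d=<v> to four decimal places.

d=0.2833

d^4_{-3,-2}(β=0.1579) via Wigner's sum:
Half-angle: c=0.996885, s=0.078868. N=√(1·5040·2·720)=2693.993318
Admissible k: 1..2 (factorial args all ≥0)
  k=1: (−1)^0·2693.9933/(720)·0.9969^7·0.0789^1 = +0.288722
  k=2: (−1)^1·2693.9933/(240)·0.9969^5·0.0789^3 = -0.005421
d^4_{-3,-2}(0.1579) = +0.288722 -0.005421 = +0.283301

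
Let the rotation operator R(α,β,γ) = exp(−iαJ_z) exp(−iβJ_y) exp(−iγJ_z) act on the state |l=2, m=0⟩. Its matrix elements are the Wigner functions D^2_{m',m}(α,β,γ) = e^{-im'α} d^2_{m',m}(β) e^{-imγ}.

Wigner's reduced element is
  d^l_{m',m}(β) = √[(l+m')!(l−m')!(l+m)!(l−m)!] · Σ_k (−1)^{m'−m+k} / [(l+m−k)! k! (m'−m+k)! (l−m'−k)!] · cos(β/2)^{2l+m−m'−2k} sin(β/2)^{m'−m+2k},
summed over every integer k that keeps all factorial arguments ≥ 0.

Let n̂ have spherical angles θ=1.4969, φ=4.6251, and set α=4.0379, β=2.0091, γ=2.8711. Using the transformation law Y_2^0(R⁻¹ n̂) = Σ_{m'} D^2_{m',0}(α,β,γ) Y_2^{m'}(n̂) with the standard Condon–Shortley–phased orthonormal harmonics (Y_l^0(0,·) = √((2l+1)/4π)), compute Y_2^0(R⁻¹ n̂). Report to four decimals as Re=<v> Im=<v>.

Need the full column D^2_{m',0} for m'=−2..2 at α=4.0379, β=2.0091, γ=2.8711.
cos(β/2)=0.536468, sin(β/2)=0.843921
d^2_{-2,0}: single k=2 term ⇒ +0.502073;  D = -0.110458+0.489771i
d^2_{-1,0}: k∈[1..2] ⇒ +0.319160 -0.789813 = -0.470653;  D = +0.293922+0.367592i
d^2_{0,0}: k∈[0..2] ⇒ +0.082828 -0.819881 +0.507232 = -0.229822;  D = -0.229822+0.000000i
d^2_{1,0}: k∈[0..1] ⇒ -0.319160 +0.789813 = +0.470653;  D = -0.293922+0.367592i
d^2_{2,0}: single k=0 term ⇒ +0.502073;  D = -0.110458-0.489771i
Y_2^{m'}(θ=1.4969,φ=4.6251) and Σ D·Y over m':
  (-0.1105+0.4898i)·(-0.3783-0.0667i)  (+0.2939+0.3676i)·(-0.0050+0.0567i)  (-0.2298+0.0000i)·(-0.3102+0.0000i)  (-0.2939+0.3676i)·(+0.0050+0.0567i)  (-0.1105-0.4898i)·(-0.3783+0.0667i)
Y_2^0(R⁻¹ n̂) = +0.175666+0.000000i

Re=0.1757 Im=0.0000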